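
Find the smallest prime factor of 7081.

7081 is odd.
Digit sum 16, not divisible by 3.
Ends in 1: not divisible by 5.
7: 7081 = 7·1011 + 4
11: 7081 = 11·643 + 8
13: 7081 = 13·544 + 9
17: 7081 = 17·416 + 9
19: 7081 = 19·372 + 13
23: 7081 = 23·307 + 20
29: 7081 = 29·244 + 5
31: 7081 = 31·228 + 13
37: 7081 = 37·191 + 14
41: 7081 = 41·172 + 29
43: 7081 = 43·164 + 29
47: 7081 = 47·150 + 31
53: 7081 = 53·133 + 32
59: 7081 = 59·120 + 1
61: 7081 = 61·116 + 5
67: 7081 = 67·105 + 46
71: 7081 = 71·99 + 52
73: 7081 = 73·97

73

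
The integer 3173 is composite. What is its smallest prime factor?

3173 is odd.
Digit sum 14, not divisible by 3.
Ends in 3: not divisible by 5.
7: 3173 = 7·453 + 2
11: 3173 = 11·288 + 5
13: 3173 = 13·244 + 1
17: 3173 = 17·186 + 11
19: 3173 = 19·167

19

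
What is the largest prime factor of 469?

67

469 = 7 · 67
67 is prime.
So 469 = 7 · 67; the largest prime factor is 67.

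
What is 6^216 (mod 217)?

6^1 ≡ 6 (mod 217)
6^2 ≡ 6^2 = 36 ≡ 36 (mod 217)
6^4 ≡ 36^2 = 1296 ≡ 211 (mod 217)
6^8 ≡ 211^2 = 44521 ≡ 36 (mod 217)
6^16 ≡ 36^2 = 1296 ≡ 211 (mod 217)
6^32 ≡ 211^2 = 44521 ≡ 36 (mod 217)
6^64 ≡ 36^2 = 1296 ≡ 211 (mod 217)
6^128 ≡ 211^2 = 44521 ≡ 36 (mod 217)
216 = 128 + 64 + 16 + 8 in binary powers of 2.
So 6^216 ≡ 36 · 211 · 211 · 36 ≡ 1 (mod 217).
Since the result is 1, base 6 gives no evidence that 217 is composite.

1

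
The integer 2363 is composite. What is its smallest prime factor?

17

2363 is odd.
Digit sum 14, not divisible by 3.
Ends in 3: not divisible by 5.
7: 2363 = 7·337 + 4
11: 2363 = 11·214 + 9
13: 2363 = 13·181 + 10
17: 2363 = 17·139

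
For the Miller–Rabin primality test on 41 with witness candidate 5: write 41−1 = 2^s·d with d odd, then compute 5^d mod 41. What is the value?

41 − 1 = 40 = 2^3 · 5, so d = 5.
5^1 ≡ 5 (mod 41)
5^2 ≡ 5^2 = 25 ≡ 25 (mod 41)
5^4 ≡ 25^2 = 625 ≡ 10 (mod 41)
5 = 4 + 1 in binary powers of 2.
So 5^5 ≡ 10 · 5 ≡ 9 (mod 41).
Squaring chain: 9 → 40 → 1; reaches −1, so base 5 does not prove 41 composite.

9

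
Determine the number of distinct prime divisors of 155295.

5

155295 = 3^2 · 17255
17255 = 5 · 3451
3451 = 7 · 493
493 = 17 · 29
155295 = 3^2 · 5 · 7 · 17 · 29, which has 5 distinct prime factors.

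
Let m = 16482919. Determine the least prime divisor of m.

97

16482919 is odd.
Digit sum 40, not divisible by 3.
Ends in 9: not divisible by 5.
7: 16482919 = 7·2354702 + 5
11: 16482919 = 11·1498447 + 2
13: 16482919 = 13·1267916 + 11
17: 16482919 = 17·969583 + 8
19: 16482919 = 19·867522 + 1
23: 16482919 = 23·716648 + 15
29: 16482919 = 29·568376 + 15
31: 16482919 = 31·531707 + 2
37: 16482919 = 37·445484 + 11
41: 16482919 = 41·402022 + 17
43: 16482919 = 43·383323 + 30
47: 16482919 = 47·350700 + 19
53: 16482919 = 53·310998 + 25
59: 16482919 = 59·279371 + 30
61: 16482919 = 61·270211 + 48
67: 16482919 = 67·246013 + 48
71: 16482919 = 71·232153 + 56
73: 16482919 = 73·225793 + 30
79: 16482919 = 79·208644 + 43
83: 16482919 = 83·198589 + 32
89: 16482919 = 89·185201 + 30
97: 16482919 = 97·169927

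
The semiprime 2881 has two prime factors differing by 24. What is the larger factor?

67

Since p = q + 24, we have 2881 = q(q + 24), so q² + 24q − 2881 = 0.
Discriminant: 24² + 4·2881 = 576 + 11524 = 12100; √12100 = 110.
q = (−24 + 110)/2 = 43, and p = q + 24 = 67.
Check: 43 · 67 = 2881.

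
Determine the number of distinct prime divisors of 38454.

38454 = 2 · 19227
19227 = 3 · 6409
6409 = 13 · 493
493 = 17 · 29
38454 = 2 · 3 · 13 · 17 · 29, which has 5 distinct prime factors.

5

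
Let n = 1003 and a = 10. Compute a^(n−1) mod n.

10^1 ≡ 10 (mod 1003)
10^2 ≡ 10^2 = 100 ≡ 100 (mod 1003)
10^4 ≡ 100^2 = 10000 ≡ 973 (mod 1003)
10^8 ≡ 973^2 = 946729 ≡ 900 (mod 1003)
10^16 ≡ 900^2 = 810000 ≡ 579 (mod 1003)
10^32 ≡ 579^2 = 335241 ≡ 239 (mod 1003)
10^64 ≡ 239^2 = 57121 ≡ 953 (mod 1003)
10^128 ≡ 953^2 = 908209 ≡ 494 (mod 1003)
10^256 ≡ 494^2 = 244036 ≡ 307 (mod 1003)
10^512 ≡ 307^2 = 94249 ≡ 970 (mod 1003)
1002 = 512 + 256 + 128 + 64 + 32 + 8 + 2 in binary powers of 2.
So 10^1002 ≡ 970 · 307 · 494 · 953 · 239 · 900 · 100 ≡ 461 (mod 1003).
Since 461 ≠ 1, base 10 is a Fermat witness: 1003 is composite.

461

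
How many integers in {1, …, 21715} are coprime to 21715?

16800

Factor: 21715 = 5 · 43 · 101.
φ(21715) = (5−1) · (43−1) · (101−1) = 4 · 42 · 100 = 16800.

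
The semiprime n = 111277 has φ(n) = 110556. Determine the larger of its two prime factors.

φ(n) = (p−1)(q−1) = n − (p+q) + 1, so p + q = 111277 − 110556 + 1 = 722.
p and q are the roots of t² − 722t + 111277 = 0.
Discriminant: 722² − 4·111277 = 521284 − 445108 = 76176; √76176 = 276.
q = (722 − 276)/2 = 223, p = (722 + 276)/2 = 499.
Check: 223 · 499 = 111277.

499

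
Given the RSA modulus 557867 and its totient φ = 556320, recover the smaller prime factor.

φ(n) = (p−1)(q−1) = n − (p+q) + 1, so p + q = 557867 − 556320 + 1 = 1548.
p and q are the roots of t² − 1548t + 557867 = 0.
Discriminant: 1548² − 4·557867 = 2396304 − 2231468 = 164836; √164836 = 406.
q = (1548 − 406)/2 = 571, p = (1548 + 406)/2 = 977.
Check: 571 · 977 = 557867.

571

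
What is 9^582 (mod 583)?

9^1 ≡ 9 (mod 583)
9^2 ≡ 9^2 = 81 ≡ 81 (mod 583)
9^4 ≡ 81^2 = 6561 ≡ 148 (mod 583)
9^8 ≡ 148^2 = 21904 ≡ 333 (mod 583)
9^16 ≡ 333^2 = 110889 ≡ 119 (mod 583)
9^32 ≡ 119^2 = 14161 ≡ 169 (mod 583)
9^64 ≡ 169^2 = 28561 ≡ 577 (mod 583)
9^128 ≡ 577^2 = 332929 ≡ 36 (mod 583)
9^256 ≡ 36^2 = 1296 ≡ 130 (mod 583)
9^512 ≡ 130^2 = 16900 ≡ 576 (mod 583)
582 = 512 + 64 + 4 + 2 in binary powers of 2.
So 9^582 ≡ 576 · 577 · 148 · 81 ≡ 367 (mod 583).
Since 367 ≠ 1, base 9 is a Fermat witness: 583 is composite.

367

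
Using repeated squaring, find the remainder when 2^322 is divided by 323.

2^1 ≡ 2 (mod 323)
2^2 ≡ 2^2 = 4 ≡ 4 (mod 323)
2^4 ≡ 4^2 = 16 ≡ 16 (mod 323)
2^8 ≡ 16^2 = 256 ≡ 256 (mod 323)
2^16 ≡ 256^2 = 65536 ≡ 290 (mod 323)
2^32 ≡ 290^2 = 84100 ≡ 120 (mod 323)
2^64 ≡ 120^2 = 14400 ≡ 188 (mod 323)
2^128 ≡ 188^2 = 35344 ≡ 137 (mod 323)
2^256 ≡ 137^2 = 18769 ≡ 35 (mod 323)
322 = 256 + 64 + 2 in binary powers of 2.
So 2^322 ≡ 35 · 188 · 4 ≡ 157 (mod 323).
Since 157 ≠ 1, base 2 is a Fermat witness: 323 is composite.

157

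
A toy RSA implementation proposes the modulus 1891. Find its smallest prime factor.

31

1891 is odd.
Digit sum 19, not divisible by 3.
Ends in 1: not divisible by 5.
7: 1891 = 7·270 + 1
11: 1891 = 11·171 + 10
13: 1891 = 13·145 + 6
17: 1891 = 17·111 + 4
19: 1891 = 19·99 + 10
23: 1891 = 23·82 + 5
29: 1891 = 29·65 + 6
31: 1891 = 31·61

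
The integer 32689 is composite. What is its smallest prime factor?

32689 is odd.
Digit sum 28, not divisible by 3.
Ends in 9: not divisible by 5.
7: 32689 = 7·4669 + 6
11: 32689 = 11·2971 + 8
13: 32689 = 13·2514 + 7
17: 32689 = 17·1922 + 15
19: 32689 = 19·1720 + 9
23: 32689 = 23·1421 + 6
29: 32689 = 29·1127 + 6
31: 32689 = 31·1054 + 15
37: 32689 = 37·883 + 18
41: 32689 = 41·797 + 12
43: 32689 = 43·760 + 9
47: 32689 = 47·695 + 24
53: 32689 = 53·616 + 41
59: 32689 = 59·554 + 3
61: 32689 = 61·535 + 54
67: 32689 = 67·487 + 60
71: 32689 = 71·460 + 29
73: 32689 = 73·447 + 58
79: 32689 = 79·413 + 62
83: 32689 = 83·393 + 70
89: 32689 = 89·367 + 26
97: 32689 = 97·337

97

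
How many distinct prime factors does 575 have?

575 = 5^2 · 23
575 = 5^2 · 23, which has 2 distinct prime factors.

2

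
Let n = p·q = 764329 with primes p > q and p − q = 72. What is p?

Since p = q + 72, we have 764329 = q(q + 72), so q² + 72q − 764329 = 0.
Discriminant: 72² + 4·764329 = 5184 + 3057316 = 3062500; √3062500 = 1750.
q = (−72 + 1750)/2 = 839, and p = q + 72 = 911.
Check: 839 · 911 = 764329.

911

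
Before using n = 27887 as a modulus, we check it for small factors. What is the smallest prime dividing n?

79

27887 is odd.
Digit sum 32, not divisible by 3.
Ends in 7: not divisible by 5.
7: 27887 = 7·3983 + 6
11: 27887 = 11·2535 + 2
13: 27887 = 13·2145 + 2
17: 27887 = 17·1640 + 7
19: 27887 = 19·1467 + 14
23: 27887 = 23·1212 + 11
29: 27887 = 29·961 + 18
31: 27887 = 31·899 + 18
37: 27887 = 37·753 + 26
41: 27887 = 41·680 + 7
43: 27887 = 43·648 + 23
47: 27887 = 47·593 + 16
53: 27887 = 53·526 + 9
59: 27887 = 59·472 + 39
61: 27887 = 61·457 + 10
67: 27887 = 67·416 + 15
71: 27887 = 71·392 + 55
73: 27887 = 73·382 + 1
79: 27887 = 79·353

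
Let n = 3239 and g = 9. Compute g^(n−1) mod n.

1352

9^1 ≡ 9 (mod 3239)
9^2 ≡ 9^2 = 81 ≡ 81 (mod 3239)
9^4 ≡ 81^2 = 6561 ≡ 83 (mod 3239)
9^8 ≡ 83^2 = 6889 ≡ 411 (mod 3239)
9^16 ≡ 411^2 = 168921 ≡ 493 (mod 3239)
9^32 ≡ 493^2 = 243049 ≡ 124 (mod 3239)
9^64 ≡ 124^2 = 15376 ≡ 2420 (mod 3239)
9^128 ≡ 2420^2 = 5856400 ≡ 288 (mod 3239)
9^256 ≡ 288^2 = 82944 ≡ 1969 (mod 3239)
9^512 ≡ 1969^2 = 3876961 ≡ 3117 (mod 3239)
9^1024 ≡ 3117^2 = 9715689 ≡ 1928 (mod 3239)
9^2048 ≡ 1928^2 = 3717184 ≡ 2051 (mod 3239)
3238 = 2048 + 1024 + 128 + 32 + 4 + 2 in binary powers of 2.
So 9^3238 ≡ 2051 · 1928 · 288 · 124 · 83 · 81 ≡ 1352 (mod 3239).
Since 1352 ≠ 1, base 9 is a Fermat witness: 3239 is composite.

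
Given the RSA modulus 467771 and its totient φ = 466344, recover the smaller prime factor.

φ(n) = (p−1)(q−1) = n − (p+q) + 1, so p + q = 467771 − 466344 + 1 = 1428.
p and q are the roots of t² − 1428t + 467771 = 0.
Discriminant: 1428² − 4·467771 = 2039184 − 1871084 = 168100; √168100 = 410.
q = (1428 − 410)/2 = 509, p = (1428 + 410)/2 = 919.
Check: 509 · 919 = 467771.

509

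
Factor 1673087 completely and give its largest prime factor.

73

1673087 = 13 · 128699
128699 = 41 · 3139
3139 = 43 · 73
73 is prime.
So 1673087 = 13 · 41 · 43 · 73; the largest prime factor is 73.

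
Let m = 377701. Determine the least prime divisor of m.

377701 is odd.
Digit sum 25, not divisible by 3.
Ends in 1: not divisible by 5.
7: 377701 = 7·53957 + 2
11: 377701 = 11·34336 + 5
13: 377701 = 13·29053 + 12
17: 377701 = 17·22217 + 12
19: 377701 = 19·19879

19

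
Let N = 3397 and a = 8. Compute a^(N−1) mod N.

8^1 ≡ 8 (mod 3397)
8^2 ≡ 8^2 = 64 ≡ 64 (mod 3397)
8^4 ≡ 64^2 = 4096 ≡ 699 (mod 3397)
8^8 ≡ 699^2 = 488601 ≡ 2830 (mod 3397)
8^16 ≡ 2830^2 = 8008900 ≡ 2171 (mod 3397)
8^32 ≡ 2171^2 = 4713241 ≡ 1602 (mod 3397)
8^64 ≡ 1602^2 = 2566404 ≡ 1669 (mod 3397)
8^128 ≡ 1669^2 = 2785561 ≡ 21 (mod 3397)
8^256 ≡ 21^2 = 441 ≡ 441 (mod 3397)
8^512 ≡ 441^2 = 194481 ≡ 852 (mod 3397)
8^1024 ≡ 852^2 = 725904 ≡ 2343 (mod 3397)
8^2048 ≡ 2343^2 = 5489649 ≡ 97 (mod 3397)
3396 = 2048 + 1024 + 256 + 64 + 4 in binary powers of 2.
So 8^3396 ≡ 97 · 2343 · 441 · 1669 · 699 ≡ 2013 (mod 3397).
Since 2013 ≠ 1, base 8 is a Fermat witness: 3397 is composite.

2013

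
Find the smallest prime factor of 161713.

23

161713 is odd.
Digit sum 19, not divisible by 3.
Ends in 3: not divisible by 5.
7: 161713 = 7·23101 + 6
11: 161713 = 11·14701 + 2
13: 161713 = 13·12439 + 6
17: 161713 = 17·9512 + 9
19: 161713 = 19·8511 + 4
23: 161713 = 23·7031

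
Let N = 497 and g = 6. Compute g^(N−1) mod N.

6^1 ≡ 6 (mod 497)
6^2 ≡ 6^2 = 36 ≡ 36 (mod 497)
6^4 ≡ 36^2 = 1296 ≡ 302 (mod 497)
6^8 ≡ 302^2 = 91204 ≡ 253 (mod 497)
6^16 ≡ 253^2 = 64009 ≡ 393 (mod 497)
6^32 ≡ 393^2 = 154449 ≡ 379 (mod 497)
6^64 ≡ 379^2 = 143641 ≡ 8 (mod 497)
6^128 ≡ 8^2 = 64 ≡ 64 (mod 497)
6^256 ≡ 64^2 = 4096 ≡ 120 (mod 497)
496 = 256 + 128 + 64 + 32 + 16 in binary powers of 2.
So 6^496 ≡ 120 · 64 · 8 · 379 · 393 ≡ 435 (mod 497).
Since 435 ≠ 1, base 6 is a Fermat witness: 497 is composite.

435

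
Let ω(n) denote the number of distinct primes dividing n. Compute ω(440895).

440895 = 3 · 146965
146965 = 5 · 29393
29393 = 7 · 4199
4199 = 13 · 323
323 = 17 · 19
440895 = 3 · 5 · 7 · 13 · 17 · 19, which has 6 distinct prime factors.

6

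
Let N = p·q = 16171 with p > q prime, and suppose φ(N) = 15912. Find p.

φ(n) = (p−1)(q−1) = n − (p+q) + 1, so p + q = 16171 − 15912 + 1 = 260.
p and q are the roots of t² − 260t + 16171 = 0.
Discriminant: 260² − 4·16171 = 67600 − 64684 = 2916; √2916 = 54.
q = (260 − 54)/2 = 103, p = (260 + 54)/2 = 157.
Check: 103 · 157 = 16171.

157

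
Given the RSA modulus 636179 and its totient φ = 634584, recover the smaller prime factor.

φ(n) = (p−1)(q−1) = n − (p+q) + 1, so p + q = 636179 − 634584 + 1 = 1596.
p and q are the roots of t² − 1596t + 636179 = 0.
Discriminant: 1596² − 4·636179 = 2547216 − 2544716 = 2500; √2500 = 50.
q = (1596 − 50)/2 = 773, p = (1596 + 50)/2 = 823.
Check: 773 · 823 = 636179.

773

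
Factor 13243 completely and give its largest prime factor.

13243 = 17 · 779
779 = 19 · 41
41 is prime.
So 13243 = 17 · 19 · 41; the largest prime factor is 41.

41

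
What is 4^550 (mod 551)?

4^1 ≡ 4 (mod 551)
4^2 ≡ 4^2 = 16 ≡ 16 (mod 551)
4^4 ≡ 16^2 = 256 ≡ 256 (mod 551)
4^8 ≡ 256^2 = 65536 ≡ 518 (mod 551)
4^16 ≡ 518^2 = 268324 ≡ 538 (mod 551)
4^32 ≡ 538^2 = 289444 ≡ 169 (mod 551)
4^64 ≡ 169^2 = 28561 ≡ 460 (mod 551)
4^128 ≡ 460^2 = 211600 ≡ 16 (mod 551)
4^256 ≡ 16^2 = 256 ≡ 256 (mod 551)
4^512 ≡ 256^2 = 65536 ≡ 518 (mod 551)
550 = 512 + 32 + 4 + 2 in binary powers of 2.
So 4^550 ≡ 518 · 169 · 256 · 16 ≡ 517 (mod 551).
Since 517 ≠ 1, base 4 is a Fermat witness: 551 is composite.

517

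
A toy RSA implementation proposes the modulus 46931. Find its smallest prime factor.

71

46931 is odd.
Digit sum 23, not divisible by 3.
Ends in 1: not divisible by 5.
7: 46931 = 7·6704 + 3
11: 46931 = 11·4266 + 5
13: 46931 = 13·3610 + 1
17: 46931 = 17·2760 + 11
19: 46931 = 19·2470 + 1
23: 46931 = 23·2040 + 11
29: 46931 = 29·1618 + 9
31: 46931 = 31·1513 + 28
37: 46931 = 37·1268 + 15
41: 46931 = 41·1144 + 27
43: 46931 = 43·1091 + 18
47: 46931 = 47·998 + 25
53: 46931 = 53·885 + 26
59: 46931 = 59·795 + 26
61: 46931 = 61·769 + 22
67: 46931 = 67·700 + 31
71: 46931 = 71·661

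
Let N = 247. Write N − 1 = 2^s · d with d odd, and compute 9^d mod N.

247 − 1 = 246 = 2^1 · 123, so d = 123.
9^1 ≡ 9 (mod 247)
9^2 ≡ 9^2 = 81 ≡ 81 (mod 247)
9^4 ≡ 81^2 = 6561 ≡ 139 (mod 247)
9^8 ≡ 139^2 = 19321 ≡ 55 (mod 247)
9^16 ≡ 55^2 = 3025 ≡ 61 (mod 247)
9^32 ≡ 61^2 = 3721 ≡ 16 (mod 247)
9^64 ≡ 16^2 = 256 ≡ 9 (mod 247)
123 = 64 + 32 + 16 + 8 + 2 + 1 in binary powers of 2.
So 9^123 ≡ 9 · 16 · 61 · 55 · 81 · 9 ≡ 144 (mod 247).
Squaring chain: 144; never reaches −1, so base 9 is a Miller–Rabin witness that 247 is composite.

144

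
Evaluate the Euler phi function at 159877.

149184

Factor: 159877 = 29 · 37 · 149.
φ(159877) = (29−1) · (37−1) · (149−1) = 28 · 36 · 148 = 149184.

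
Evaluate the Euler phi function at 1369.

1332

Factor: 1369 = 37^2.
φ(1369) = 37^1·(37−1) = 1332.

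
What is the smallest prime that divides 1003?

17

1003 is odd.
Digit sum 4, not divisible by 3.
Ends in 3: not divisible by 5.
7: 1003 = 7·143 + 2
11: 1003 = 11·91 + 2
13: 1003 = 13·77 + 2
17: 1003 = 17·59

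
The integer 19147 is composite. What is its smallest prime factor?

41

19147 is odd.
Digit sum 22, not divisible by 3.
Ends in 7: not divisible by 5.
7: 19147 = 7·2735 + 2
11: 19147 = 11·1740 + 7
13: 19147 = 13·1472 + 11
17: 19147 = 17·1126 + 5
19: 19147 = 19·1007 + 14
23: 19147 = 23·832 + 11
29: 19147 = 29·660 + 7
31: 19147 = 31·617 + 20
37: 19147 = 37·517 + 18
41: 19147 = 41·467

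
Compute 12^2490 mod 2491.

873

12^1 ≡ 12 (mod 2491)
12^2 ≡ 12^2 = 144 ≡ 144 (mod 2491)
12^4 ≡ 144^2 = 20736 ≡ 808 (mod 2491)
12^8 ≡ 808^2 = 652864 ≡ 222 (mod 2491)
12^16 ≡ 222^2 = 49284 ≡ 1955 (mod 2491)
12^32 ≡ 1955^2 = 3822025 ≡ 831 (mod 2491)
12^64 ≡ 831^2 = 690561 ≡ 554 (mod 2491)
12^128 ≡ 554^2 = 306916 ≡ 523 (mod 2491)
12^256 ≡ 523^2 = 273529 ≡ 2010 (mod 2491)
12^512 ≡ 2010^2 = 4040100 ≡ 2189 (mod 2491)
12^1024 ≡ 2189^2 = 4791721 ≡ 1528 (mod 2491)
12^2048 ≡ 1528^2 = 2334784 ≡ 717 (mod 2491)
2490 = 2048 + 256 + 128 + 32 + 16 + 8 + 2 in binary powers of 2.
So 12^2490 ≡ 717 · 2010 · 523 · 831 · 1955 · 222 · 144 ≡ 873 (mod 2491).
Since 873 ≠ 1, base 12 is a Fermat witness: 2491 is composite.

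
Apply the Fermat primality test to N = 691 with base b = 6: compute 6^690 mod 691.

6^1 ≡ 6 (mod 691)
6^2 ≡ 6^2 = 36 ≡ 36 (mod 691)
6^4 ≡ 36^2 = 1296 ≡ 605 (mod 691)
6^8 ≡ 605^2 = 366025 ≡ 486 (mod 691)
6^16 ≡ 486^2 = 236196 ≡ 565 (mod 691)
6^32 ≡ 565^2 = 319225 ≡ 674 (mod 691)
6^64 ≡ 674^2 = 454276 ≡ 289 (mod 691)
6^128 ≡ 289^2 = 83521 ≡ 601 (mod 691)
6^256 ≡ 601^2 = 361201 ≡ 499 (mod 691)
6^512 ≡ 499^2 = 249001 ≡ 241 (mod 691)
690 = 512 + 128 + 32 + 16 + 2 in binary powers of 2.
So 6^690 ≡ 241 · 601 · 674 · 565 · 36 ≡ 1 (mod 691).
Since the result is 1, base 6 gives no evidence that 691 is composite.

1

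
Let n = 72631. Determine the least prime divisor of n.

13

72631 is odd.
Digit sum 19, not divisible by 3.
Ends in 1: not divisible by 5.
7: 72631 = 7·10375 + 6
11: 72631 = 11·6602 + 9
13: 72631 = 13·5587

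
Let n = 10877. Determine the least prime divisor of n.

73

10877 is odd.
Digit sum 23, not divisible by 3.
Ends in 7: not divisible by 5.
7: 10877 = 7·1553 + 6
11: 10877 = 11·988 + 9
13: 10877 = 13·836 + 9
17: 10877 = 17·639 + 14
19: 10877 = 19·572 + 9
23: 10877 = 23·472 + 21
29: 10877 = 29·375 + 2
31: 10877 = 31·350 + 27
37: 10877 = 37·293 + 36
41: 10877 = 41·265 + 12
43: 10877 = 43·252 + 41
47: 10877 = 47·231 + 20
53: 10877 = 53·205 + 12
59: 10877 = 59·184 + 21
61: 10877 = 61·178 + 19
67: 10877 = 67·162 + 23
71: 10877 = 71·153 + 14
73: 10877 = 73·149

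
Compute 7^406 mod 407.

81

7^1 ≡ 7 (mod 407)
7^2 ≡ 7^2 = 49 ≡ 49 (mod 407)
7^4 ≡ 49^2 = 2401 ≡ 366 (mod 407)
7^8 ≡ 366^2 = 133956 ≡ 53 (mod 407)
7^16 ≡ 53^2 = 2809 ≡ 367 (mod 407)
7^32 ≡ 367^2 = 134689 ≡ 379 (mod 407)
7^64 ≡ 379^2 = 143641 ≡ 377 (mod 407)
7^128 ≡ 377^2 = 142129 ≡ 86 (mod 407)
7^256 ≡ 86^2 = 7396 ≡ 70 (mod 407)
406 = 256 + 128 + 16 + 4 + 2 in binary powers of 2.
So 7^406 ≡ 70 · 86 · 367 · 366 · 49 ≡ 81 (mod 407).
Since 81 ≠ 1, base 7 is a Fermat witness: 407 is composite.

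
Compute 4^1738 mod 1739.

4^1 ≡ 4 (mod 1739)
4^2 ≡ 4^2 = 16 ≡ 16 (mod 1739)
4^4 ≡ 16^2 = 256 ≡ 256 (mod 1739)
4^8 ≡ 256^2 = 65536 ≡ 1193 (mod 1739)
4^16 ≡ 1193^2 = 1423249 ≡ 747 (mod 1739)
4^32 ≡ 747^2 = 558009 ≡ 1529 (mod 1739)
4^64 ≡ 1529^2 = 2337841 ≡ 625 (mod 1739)
4^128 ≡ 625^2 = 390625 ≡ 1089 (mod 1739)
4^256 ≡ 1089^2 = 1185921 ≡ 1662 (mod 1739)
4^512 ≡ 1662^2 = 2762244 ≡ 712 (mod 1739)
4^1024 ≡ 712^2 = 506944 ≡ 895 (mod 1739)
1738 = 1024 + 512 + 128 + 64 + 8 + 2 in binary powers of 2.
So 4^1738 ≡ 895 · 712 · 1089 · 625 · 1193 · 16 ≡ 995 (mod 1739).
Since 995 ≠ 1, base 4 is a Fermat witness: 1739 is composite.

995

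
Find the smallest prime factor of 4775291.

4775291 is odd.
Digit sum 35, not divisible by 3.
Ends in 1: not divisible by 5.
7: 4775291 = 7·682184 + 3
11: 4775291 = 11·434117 + 4
13: 4775291 = 13·367330 + 1
17: 4775291 = 17·280899 + 8
19: 4775291 = 19·251331 + 2
23: 4775291 = 23·207621 + 8
29: 4775291 = 29·164665 + 6
31: 4775291 = 31·154041 + 20
37: 4775291 = 37·129061 + 34
41: 4775291 = 41·116470 + 21
43: 4775291 = 43·111053 + 12
47: 4775291 = 47·101601 + 44
53: 4775291 = 53·90099 + 44
59: 4775291 = 59·80937 + 8
61: 4775291 = 61·78283 + 28
67: 4775291 = 67·71273

67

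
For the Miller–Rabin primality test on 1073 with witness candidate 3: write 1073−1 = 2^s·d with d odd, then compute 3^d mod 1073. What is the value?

1073 − 1 = 1072 = 2^4 · 67, so d = 67.
3^1 ≡ 3 (mod 1073)
3^2 ≡ 3^2 = 9 ≡ 9 (mod 1073)
3^4 ≡ 9^2 = 81 ≡ 81 (mod 1073)
3^8 ≡ 81^2 = 6561 ≡ 123 (mod 1073)
3^16 ≡ 123^2 = 15129 ≡ 107 (mod 1073)
3^32 ≡ 107^2 = 11449 ≡ 719 (mod 1073)
3^64 ≡ 719^2 = 516961 ≡ 848 (mod 1073)
67 = 64 + 2 + 1 in binary powers of 2.
So 3^67 ≡ 848 · 9 · 3 ≡ 363 (mod 1073).
Squaring chain: 363 → 863 → 107 → 719; never reaches −1, so base 3 is a Miller–Rabin witness that 1073 is composite.

363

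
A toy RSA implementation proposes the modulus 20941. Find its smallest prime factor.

43

20941 is odd.
Digit sum 16, not divisible by 3.
Ends in 1: not divisible by 5.
7: 20941 = 7·2991 + 4
11: 20941 = 11·1903 + 8
13: 20941 = 13·1610 + 11
17: 20941 = 17·1231 + 14
19: 20941 = 19·1102 + 3
23: 20941 = 23·910 + 11
29: 20941 = 29·722 + 3
31: 20941 = 31·675 + 16
37: 20941 = 37·565 + 36
41: 20941 = 41·510 + 31
43: 20941 = 43·487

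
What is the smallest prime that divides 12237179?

12237179 is odd.
Digit sum 32, not divisible by 3.
Ends in 9: not divisible by 5.
7: 12237179 = 7·1748168 + 3
11: 12237179 = 11·1112470 + 9
13: 12237179 = 13·941321 + 6
17: 12237179 = 17·719834 + 1
19: 12237179 = 19·644062 + 1
23: 12237179 = 23·532051 + 6
29: 12237179 = 29·421971 + 20
31: 12237179 = 31·394747 + 22
37: 12237179 = 37·330734 + 21
41: 12237179 = 41·298467 + 32
43: 12237179 = 43·284585 + 24
47: 12237179 = 47·260365 + 24
53: 12237179 = 53·230890 + 9
59: 12237179 = 59·207409 + 48
61: 12237179 = 61·200609 + 30
67: 12237179 = 67·182644 + 31
71: 12237179 = 71·172354 + 45
73: 12237179 = 73·167632 + 43
79: 12237179 = 79·154901

79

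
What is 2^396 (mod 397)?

1

2^1 ≡ 2 (mod 397)
2^2 ≡ 2^2 = 4 ≡ 4 (mod 397)
2^4 ≡ 4^2 = 16 ≡ 16 (mod 397)
2^8 ≡ 16^2 = 256 ≡ 256 (mod 397)
2^16 ≡ 256^2 = 65536 ≡ 31 (mod 397)
2^32 ≡ 31^2 = 961 ≡ 167 (mod 397)
2^64 ≡ 167^2 = 27889 ≡ 99 (mod 397)
2^128 ≡ 99^2 = 9801 ≡ 273 (mod 397)
2^256 ≡ 273^2 = 74529 ≡ 290 (mod 397)
396 = 256 + 128 + 8 + 4 in binary powers of 2.
So 2^396 ≡ 290 · 273 · 256 · 16 ≡ 1 (mod 397).
Since the result is 1, base 2 gives no evidence that 397 is composite.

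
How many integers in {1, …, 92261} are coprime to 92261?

Factor: 92261 = 13 · 47 · 151.
φ(92261) = (13−1) · (47−1) · (151−1) = 12 · 46 · 150 = 82800.

82800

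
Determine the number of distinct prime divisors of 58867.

2

58867 = 37^2 · 43
58867 = 37^2 · 43, which has 2 distinct prime factors.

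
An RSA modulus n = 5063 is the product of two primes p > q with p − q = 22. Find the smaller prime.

Since p = q + 22, we have 5063 = q(q + 22), so q² + 22q − 5063 = 0.
Discriminant: 22² + 4·5063 = 484 + 20252 = 20736; √20736 = 144.
q = (−22 + 144)/2 = 61, and p = q + 22 = 83.
Check: 61 · 83 = 5063.

61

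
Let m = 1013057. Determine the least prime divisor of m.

29

1013057 is odd.
Digit sum 17, not divisible by 3.
Ends in 7: not divisible by 5.
7: 1013057 = 7·144722 + 3
11: 1013057 = 11·92096 + 1
13: 1013057 = 13·77927 + 6
17: 1013057 = 17·59591 + 10
19: 1013057 = 19·53318 + 15
23: 1013057 = 23·44045 + 22
29: 1013057 = 29·34933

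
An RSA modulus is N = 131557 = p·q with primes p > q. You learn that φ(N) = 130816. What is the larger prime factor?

φ(n) = (p−1)(q−1) = n − (p+q) + 1, so p + q = 131557 − 130816 + 1 = 742.
p and q are the roots of t² − 742t + 131557 = 0.
Discriminant: 742² − 4·131557 = 550564 − 526228 = 24336; √24336 = 156.
q = (742 − 156)/2 = 293, p = (742 + 156)/2 = 449.
Check: 293 · 449 = 131557.

449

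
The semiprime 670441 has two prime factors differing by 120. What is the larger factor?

881

Since p = q + 120, we have 670441 = q(q + 120), so q² + 120q − 670441 = 0.
Discriminant: 120² + 4·670441 = 14400 + 2681764 = 2696164; √2696164 = 1642.
q = (−120 + 1642)/2 = 761, and p = q + 120 = 881.
Check: 761 · 881 = 670441.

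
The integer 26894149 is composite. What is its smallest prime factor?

73

26894149 is odd.
Digit sum 43, not divisible by 3.
Ends in 9: not divisible by 5.
7: 26894149 = 7·3842021 + 2
11: 26894149 = 11·2444922 + 7
13: 26894149 = 13·2068780 + 9
17: 26894149 = 17·1582008 + 13
19: 26894149 = 19·1415481 + 10
23: 26894149 = 23·1169310 + 19
29: 26894149 = 29·927384 + 13
31: 26894149 = 31·867553 + 6
37: 26894149 = 37·726868 + 33
41: 26894149 = 41·655954 + 35
43: 26894149 = 43·625445 + 14
47: 26894149 = 47·572215 + 44
53: 26894149 = 53·507436 + 41
59: 26894149 = 59·455833 + 2
61: 26894149 = 61·440887 + 42
67: 26894149 = 67·401405 + 14
71: 26894149 = 71·378790 + 59
73: 26894149 = 73·368413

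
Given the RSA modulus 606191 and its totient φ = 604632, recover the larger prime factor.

φ(n) = (p−1)(q−1) = n − (p+q) + 1, so p + q = 606191 − 604632 + 1 = 1560.
p and q are the roots of t² − 1560t + 606191 = 0.
Discriminant: 1560² − 4·606191 = 2433600 − 2424764 = 8836; √8836 = 94.
q = (1560 − 94)/2 = 733, p = (1560 + 94)/2 = 827.
Check: 733 · 827 = 606191.

827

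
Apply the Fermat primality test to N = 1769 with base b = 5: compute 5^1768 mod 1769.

5^1 ≡ 5 (mod 1769)
5^2 ≡ 5^2 = 25 ≡ 25 (mod 1769)
5^4 ≡ 25^2 = 625 ≡ 625 (mod 1769)
5^8 ≡ 625^2 = 390625 ≡ 1445 (mod 1769)
5^16 ≡ 1445^2 = 2088025 ≡ 605 (mod 1769)
5^32 ≡ 605^2 = 366025 ≡ 1611 (mod 1769)
5^64 ≡ 1611^2 = 2595321 ≡ 198 (mod 1769)
5^128 ≡ 198^2 = 39204 ≡ 286 (mod 1769)
5^256 ≡ 286^2 = 81796 ≡ 422 (mod 1769)
5^512 ≡ 422^2 = 178084 ≡ 1184 (mod 1769)
5^1024 ≡ 1184^2 = 1401856 ≡ 808 (mod 1769)
1768 = 1024 + 512 + 128 + 64 + 32 + 8 in binary powers of 2.
So 5^1768 ≡ 808 · 1184 · 286 · 198 · 1611 · 1445 ≡ 1669 (mod 1769).
Since 1669 ≠ 1, base 5 is a Fermat witness: 1769 is composite.

1669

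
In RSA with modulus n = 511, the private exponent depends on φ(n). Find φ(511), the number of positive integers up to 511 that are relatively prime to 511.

Factor: 511 = 7 · 73.
φ(511) = (7−1) · (73−1) = 6 · 72 = 432.

432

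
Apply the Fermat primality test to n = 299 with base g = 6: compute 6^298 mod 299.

121

6^1 ≡ 6 (mod 299)
6^2 ≡ 6^2 = 36 ≡ 36 (mod 299)
6^4 ≡ 36^2 = 1296 ≡ 100 (mod 299)
6^8 ≡ 100^2 = 10000 ≡ 133 (mod 299)
6^16 ≡ 133^2 = 17689 ≡ 48 (mod 299)
6^32 ≡ 48^2 = 2304 ≡ 211 (mod 299)
6^64 ≡ 211^2 = 44521 ≡ 269 (mod 299)
6^128 ≡ 269^2 = 72361 ≡ 3 (mod 299)
6^256 ≡ 3^2 = 9 ≡ 9 (mod 299)
298 = 256 + 32 + 8 + 2 in binary powers of 2.
So 6^298 ≡ 9 · 211 · 133 · 36 ≡ 121 (mod 299).
Since 121 ≠ 1, base 6 is a Fermat witness: 299 is composite.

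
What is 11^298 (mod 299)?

127

11^1 ≡ 11 (mod 299)
11^2 ≡ 11^2 = 121 ≡ 121 (mod 299)
11^4 ≡ 121^2 = 14641 ≡ 289 (mod 299)
11^8 ≡ 289^2 = 83521 ≡ 100 (mod 299)
11^16 ≡ 100^2 = 10000 ≡ 133 (mod 299)
11^32 ≡ 133^2 = 17689 ≡ 48 (mod 299)
11^64 ≡ 48^2 = 2304 ≡ 211 (mod 299)
11^128 ≡ 211^2 = 44521 ≡ 269 (mod 299)
11^256 ≡ 269^2 = 72361 ≡ 3 (mod 299)
298 = 256 + 32 + 8 + 2 in binary powers of 2.
So 11^298 ≡ 3 · 48 · 100 · 121 ≡ 127 (mod 299).
Since 127 ≠ 1, base 11 is a Fermat witness: 299 is composite.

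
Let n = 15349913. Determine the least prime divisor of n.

53

15349913 is odd.
Digit sum 35, not divisible by 3.
Ends in 3: not divisible by 5.
7: 15349913 = 7·2192844 + 5
11: 15349913 = 11·1395446 + 7
13: 15349913 = 13·1180762 + 7
17: 15349913 = 17·902936 + 1
19: 15349913 = 19·807890 + 3
23: 15349913 = 23·667387 + 12
29: 15349913 = 29·529307 + 10
31: 15349913 = 31·495158 + 15
37: 15349913 = 37·414862 + 19
41: 15349913 = 41·374388 + 5
43: 15349913 = 43·356974 + 31
47: 15349913 = 47·326593 + 42
53: 15349913 = 53·289621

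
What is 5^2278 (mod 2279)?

5^1 ≡ 5 (mod 2279)
5^2 ≡ 5^2 = 25 ≡ 25 (mod 2279)
5^4 ≡ 25^2 = 625 ≡ 625 (mod 2279)
5^8 ≡ 625^2 = 390625 ≡ 916 (mod 2279)
5^16 ≡ 916^2 = 839056 ≡ 384 (mod 2279)
5^32 ≡ 384^2 = 147456 ≡ 1600 (mod 2279)
5^64 ≡ 1600^2 = 2560000 ≡ 683 (mod 2279)
5^128 ≡ 683^2 = 466489 ≡ 1573 (mod 2279)
5^256 ≡ 1573^2 = 2474329 ≡ 1614 (mod 2279)
5^512 ≡ 1614^2 = 2604996 ≡ 99 (mod 2279)
5^1024 ≡ 99^2 = 9801 ≡ 685 (mod 2279)
5^2048 ≡ 685^2 = 469225 ≡ 2030 (mod 2279)
2278 = 2048 + 128 + 64 + 32 + 4 + 2 in binary powers of 2.
So 5^2278 ≡ 2030 · 1573 · 683 · 1600 · 625 · 25 ≡ 411 (mod 2279).
Since 411 ≠ 1, base 5 is a Fermat witness: 2279 is composite.

411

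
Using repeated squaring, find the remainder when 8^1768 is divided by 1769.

935

8^1 ≡ 8 (mod 1769)
8^2 ≡ 8^2 = 64 ≡ 64 (mod 1769)
8^4 ≡ 64^2 = 4096 ≡ 558 (mod 1769)
8^8 ≡ 558^2 = 311364 ≡ 20 (mod 1769)
8^16 ≡ 20^2 = 400 ≡ 400 (mod 1769)
8^32 ≡ 400^2 = 160000 ≡ 790 (mod 1769)
8^64 ≡ 790^2 = 624100 ≡ 1412 (mod 1769)
8^128 ≡ 1412^2 = 1993744 ≡ 81 (mod 1769)
8^256 ≡ 81^2 = 6561 ≡ 1254 (mod 1769)
8^512 ≡ 1254^2 = 1572516 ≡ 1644 (mod 1769)
8^1024 ≡ 1644^2 = 2702736 ≡ 1473 (mod 1769)
1768 = 1024 + 512 + 128 + 64 + 32 + 8 in binary powers of 2.
So 8^1768 ≡ 1473 · 1644 · 81 · 1412 · 790 · 20 ≡ 935 (mod 1769).
Since 935 ≠ 1, base 8 is a Fermat witness: 1769 is composite.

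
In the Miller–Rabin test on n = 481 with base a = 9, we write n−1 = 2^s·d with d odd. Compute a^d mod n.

481 − 1 = 480 = 2^5 · 15, so d = 15.
9^1 ≡ 9 (mod 481)
9^2 ≡ 9^2 = 81 ≡ 81 (mod 481)
9^4 ≡ 81^2 = 6561 ≡ 308 (mod 481)
9^8 ≡ 308^2 = 94864 ≡ 107 (mod 481)
15 = 8 + 4 + 2 + 1 in binary powers of 2.
So 9^15 ≡ 107 · 308 · 81 · 9 ≡ 417 (mod 481).
Squaring chain: 417 → 248 → 417 → 248 → 417; never reaches −1, so base 9 is a Miller–Rabin witness that 481 is composite.

417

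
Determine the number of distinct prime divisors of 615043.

4

615043 = 11^2 · 5083
5083 = 13 · 391
391 = 17 · 23
615043 = 11^2 · 13 · 17 · 23, which has 4 distinct prime factors.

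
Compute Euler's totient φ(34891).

31680

Factor: 34891 = 23 · 37 · 41.
φ(34891) = (23−1) · (37−1) · (41−1) = 22 · 36 · 40 = 31680.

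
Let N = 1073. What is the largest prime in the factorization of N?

37

1073 = 29 · 37
37 is prime.
So 1073 = 29 · 37; the largest prime factor is 37.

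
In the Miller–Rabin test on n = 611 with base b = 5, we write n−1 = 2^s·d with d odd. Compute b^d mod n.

590

611 − 1 = 610 = 2^1 · 305, so d = 305.
5^1 ≡ 5 (mod 611)
5^2 ≡ 5^2 = 25 ≡ 25 (mod 611)
5^4 ≡ 25^2 = 625 ≡ 14 (mod 611)
5^8 ≡ 14^2 = 196 ≡ 196 (mod 611)
5^16 ≡ 196^2 = 38416 ≡ 534 (mod 611)
5^32 ≡ 534^2 = 285156 ≡ 430 (mod 611)
5^64 ≡ 430^2 = 184900 ≡ 378 (mod 611)
5^128 ≡ 378^2 = 142884 ≡ 521 (mod 611)
5^256 ≡ 521^2 = 271441 ≡ 157 (mod 611)
305 = 256 + 32 + 16 + 1 in binary powers of 2.
So 5^305 ≡ 157 · 430 · 534 · 5 ≡ 590 (mod 611).
Squaring chain: 590; never reaches −1, so base 5 is a Miller–Rabin witness that 611 is composite.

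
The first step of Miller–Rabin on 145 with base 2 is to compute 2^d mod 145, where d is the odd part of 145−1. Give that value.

77

145 − 1 = 144 = 2^4 · 9, so d = 9.
2^1 ≡ 2 (mod 145)
2^2 ≡ 2^2 = 4 ≡ 4 (mod 145)
2^4 ≡ 4^2 = 16 ≡ 16 (mod 145)
2^8 ≡ 16^2 = 256 ≡ 111 (mod 145)
9 = 8 + 1 in binary powers of 2.
So 2^9 ≡ 111 · 2 ≡ 77 (mod 145).
Squaring chain: 77 → 129 → 111 → 141; never reaches −1, so base 2 is a Miller–Rabin witness that 145 is composite.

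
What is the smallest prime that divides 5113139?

5113139 is odd.
Digit sum 23, not divisible by 3.
Ends in 9: not divisible by 5.
7: 5113139 = 7·730448 + 3
11: 5113139 = 11·464830 + 9
13: 5113139 = 13·393318 + 5
17: 5113139 = 17·300772 + 15
19: 5113139 = 19·269112 + 11
23: 5113139 = 23·222310 + 9
29: 5113139 = 29·176315 + 4
31: 5113139 = 31·164939 + 30
37: 5113139 = 37·138192 + 35
41: 5113139 = 41·124710 + 29
43: 5113139 = 43·118910 + 9
47: 5113139 = 47·108790 + 9
53: 5113139 = 53·96474 + 17
59: 5113139 = 59·86663 + 22
61: 5113139 = 61·83821 + 58
67: 5113139 = 67·76315 + 34
71: 5113139 = 71·72016 + 3
73: 5113139 = 73·70043

73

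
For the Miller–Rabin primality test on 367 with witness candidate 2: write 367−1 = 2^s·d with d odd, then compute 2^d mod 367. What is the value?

1

367 − 1 = 366 = 2^1 · 183, so d = 183.
2^1 ≡ 2 (mod 367)
2^2 ≡ 2^2 = 4 ≡ 4 (mod 367)
2^4 ≡ 4^2 = 16 ≡ 16 (mod 367)
2^8 ≡ 16^2 = 256 ≡ 256 (mod 367)
2^16 ≡ 256^2 = 65536 ≡ 210 (mod 367)
2^32 ≡ 210^2 = 44100 ≡ 60 (mod 367)
2^64 ≡ 60^2 = 3600 ≡ 297 (mod 367)
2^128 ≡ 297^2 = 88209 ≡ 129 (mod 367)
183 = 128 + 32 + 16 + 4 + 2 + 1 in binary powers of 2.
So 2^183 ≡ 129 · 60 · 210 · 16 · 4 · 2 ≡ 1 (mod 367).
Since 2^d ≡ 1 (mod 367), base 2 does not prove 367 composite.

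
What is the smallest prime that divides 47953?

79

47953 is odd.
Digit sum 28, not divisible by 3.
Ends in 3: not divisible by 5.
7: 47953 = 7·6850 + 3
11: 47953 = 11·4359 + 4
13: 47953 = 13·3688 + 9
17: 47953 = 17·2820 + 13
19: 47953 = 19·2523 + 16
23: 47953 = 23·2084 + 21
29: 47953 = 29·1653 + 16
31: 47953 = 31·1546 + 27
37: 47953 = 37·1296 + 1
41: 47953 = 41·1169 + 24
43: 47953 = 43·1115 + 8
47: 47953 = 47·1020 + 13
53: 47953 = 53·904 + 41
59: 47953 = 59·812 + 45
61: 47953 = 61·786 + 7
67: 47953 = 67·715 + 48
71: 47953 = 71·675 + 28
73: 47953 = 73·656 + 65
79: 47953 = 79·607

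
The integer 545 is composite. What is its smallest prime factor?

545 is odd.
Digit sum 14, not divisible by 3.
Ends in 5: divisible by 5.

5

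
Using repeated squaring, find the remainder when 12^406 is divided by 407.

12

12^1 ≡ 12 (mod 407)
12^2 ≡ 12^2 = 144 ≡ 144 (mod 407)
12^4 ≡ 144^2 = 20736 ≡ 386 (mod 407)
12^8 ≡ 386^2 = 148996 ≡ 34 (mod 407)
12^16 ≡ 34^2 = 1156 ≡ 342 (mod 407)
12^32 ≡ 342^2 = 116964 ≡ 155 (mod 407)
12^64 ≡ 155^2 = 24025 ≡ 12 (mod 407)
12^128 ≡ 12^2 = 144 ≡ 144 (mod 407)
12^256 ≡ 144^2 = 20736 ≡ 386 (mod 407)
406 = 256 + 128 + 16 + 4 + 2 in binary powers of 2.
So 12^406 ≡ 386 · 144 · 342 · 386 · 144 ≡ 12 (mod 407).
Since 12 ≠ 1, base 12 is a Fermat witness: 407 is composite.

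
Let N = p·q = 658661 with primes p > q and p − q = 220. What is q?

Since p = q + 220, we have 658661 = q(q + 220), so q² + 220q − 658661 = 0.
Discriminant: 220² + 4·658661 = 48400 + 2634644 = 2683044; √2683044 = 1638.
q = (−220 + 1638)/2 = 709, and p = q + 220 = 929.
Check: 709 · 929 = 658661.

709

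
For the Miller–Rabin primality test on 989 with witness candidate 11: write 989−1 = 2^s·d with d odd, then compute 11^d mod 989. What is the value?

465

989 − 1 = 988 = 2^2 · 247, so d = 247.
11^1 ≡ 11 (mod 989)
11^2 ≡ 11^2 = 121 ≡ 121 (mod 989)
11^4 ≡ 121^2 = 14641 ≡ 795 (mod 989)
11^8 ≡ 795^2 = 632025 ≡ 54 (mod 989)
11^16 ≡ 54^2 = 2916 ≡ 938 (mod 989)
11^32 ≡ 938^2 = 879844 ≡ 623 (mod 989)
11^64 ≡ 623^2 = 388129 ≡ 441 (mod 989)
11^128 ≡ 441^2 = 194481 ≡ 637 (mod 989)
247 = 128 + 64 + 32 + 16 + 4 + 2 + 1 in binary powers of 2.
So 11^247 ≡ 637 · 441 · 623 · 938 · 795 · 121 · 11 ≡ 465 (mod 989).
Squaring chain: 465 → 623; never reaches −1, so base 11 is a Miller–Rabin witness that 989 is composite.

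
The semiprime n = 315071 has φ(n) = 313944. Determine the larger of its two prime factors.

619

φ(n) = (p−1)(q−1) = n − (p+q) + 1, so p + q = 315071 − 313944 + 1 = 1128.
p and q are the roots of t² − 1128t + 315071 = 0.
Discriminant: 1128² − 4·315071 = 1272384 − 1260284 = 12100; √12100 = 110.
q = (1128 − 110)/2 = 509, p = (1128 + 110)/2 = 619.
Check: 509 · 619 = 315071.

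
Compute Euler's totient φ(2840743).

2779320

Factor: 2840743 = 107 · 139 · 191.
φ(2840743) = (107−1) · (139−1) · (191−1) = 106 · 138 · 190 = 2779320.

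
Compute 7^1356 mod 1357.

163

7^1 ≡ 7 (mod 1357)
7^2 ≡ 7^2 = 49 ≡ 49 (mod 1357)
7^4 ≡ 49^2 = 2401 ≡ 1044 (mod 1357)
7^8 ≡ 1044^2 = 1089936 ≡ 265 (mod 1357)
7^16 ≡ 265^2 = 70225 ≡ 1018 (mod 1357)
7^32 ≡ 1018^2 = 1036324 ≡ 933 (mod 1357)
7^64 ≡ 933^2 = 870489 ≡ 652 (mod 1357)
7^128 ≡ 652^2 = 425104 ≡ 363 (mod 1357)
7^256 ≡ 363^2 = 131769 ≡ 140 (mod 1357)
7^512 ≡ 140^2 = 19600 ≡ 602 (mod 1357)
7^1024 ≡ 602^2 = 362404 ≡ 85 (mod 1357)
1356 = 1024 + 256 + 64 + 8 + 4 in binary powers of 2.
So 7^1356 ≡ 85 · 140 · 652 · 265 · 1044 ≡ 163 (mod 1357).
Since 163 ≠ 1, base 7 is a Fermat witness: 1357 is composite.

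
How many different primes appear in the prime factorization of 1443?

3

1443 = 3 · 481
481 = 13 · 37
1443 = 3 · 13 · 37, which has 3 distinct prime factors.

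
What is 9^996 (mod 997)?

9^1 ≡ 9 (mod 997)
9^2 ≡ 9^2 = 81 ≡ 81 (mod 997)
9^4 ≡ 81^2 = 6561 ≡ 579 (mod 997)
9^8 ≡ 579^2 = 335241 ≡ 249 (mod 997)
9^16 ≡ 249^2 = 62001 ≡ 187 (mod 997)
9^32 ≡ 187^2 = 34969 ≡ 74 (mod 997)
9^64 ≡ 74^2 = 5476 ≡ 491 (mod 997)
9^128 ≡ 491^2 = 241081 ≡ 804 (mod 997)
9^256 ≡ 804^2 = 646416 ≡ 360 (mod 997)
9^512 ≡ 360^2 = 129600 ≡ 987 (mod 997)
996 = 512 + 256 + 128 + 64 + 32 + 4 in binary powers of 2.
So 9^996 ≡ 987 · 360 · 804 · 491 · 74 · 579 ≡ 1 (mod 997).
Since the result is 1, base 9 gives no evidence that 997 is composite.

1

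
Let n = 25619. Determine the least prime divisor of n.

25619 is odd.
Digit sum 23, not divisible by 3.
Ends in 9: not divisible by 5.
7: 25619 = 7·3659 + 6
11: 25619 = 11·2329

11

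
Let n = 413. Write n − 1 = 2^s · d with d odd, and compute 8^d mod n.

413 − 1 = 412 = 2^2 · 103, so d = 103.
8^1 ≡ 8 (mod 413)
8^2 ≡ 8^2 = 64 ≡ 64 (mod 413)
8^4 ≡ 64^2 = 4096 ≡ 379 (mod 413)
8^8 ≡ 379^2 = 143641 ≡ 330 (mod 413)
8^16 ≡ 330^2 = 108900 ≡ 281 (mod 413)
8^32 ≡ 281^2 = 78961 ≡ 78 (mod 413)
8^64 ≡ 78^2 = 6084 ≡ 302 (mod 413)
103 = 64 + 32 + 4 + 2 + 1 in binary powers of 2.
So 8^103 ≡ 302 · 78 · 379 · 64 · 8 ≡ 309 (mod 413).
Squaring chain: 309 → 78; never reaches −1, so base 8 is a Miller–Rabin witness that 413 is composite.

309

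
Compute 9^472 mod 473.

9^1 ≡ 9 (mod 473)
9^2 ≡ 9^2 = 81 ≡ 81 (mod 473)
9^4 ≡ 81^2 = 6561 ≡ 412 (mod 473)
9^8 ≡ 412^2 = 169744 ≡ 410 (mod 473)
9^16 ≡ 410^2 = 168100 ≡ 185 (mod 473)
9^32 ≡ 185^2 = 34225 ≡ 169 (mod 473)
9^64 ≡ 169^2 = 28561 ≡ 181 (mod 473)
9^128 ≡ 181^2 = 32761 ≡ 124 (mod 473)
9^256 ≡ 124^2 = 15376 ≡ 240 (mod 473)
472 = 256 + 128 + 64 + 16 + 8 in binary powers of 2.
So 9^472 ≡ 240 · 124 · 181 · 185 · 410 ≡ 444 (mod 473).
Since 444 ≠ 1, base 9 is a Fermat witness: 473 is composite.

444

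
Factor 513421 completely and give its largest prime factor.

97

513421 = 67 · 7663
7663 = 79 · 97
97 is prime.
So 513421 = 67 · 79 · 97; the largest prime factor is 97.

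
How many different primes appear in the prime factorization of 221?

221 = 13 · 17
221 = 13 · 17, which has 2 distinct prime factors.

2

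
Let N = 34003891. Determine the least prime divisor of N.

79

34003891 is odd.
Digit sum 28, not divisible by 3.
Ends in 1: not divisible by 5.
7: 34003891 = 7·4857698 + 5
11: 34003891 = 11·3091262 + 9
13: 34003891 = 13·2615683 + 12
17: 34003891 = 17·2000228 + 15
19: 34003891 = 19·1789678 + 9
23: 34003891 = 23·1478430 + 1
29: 34003891 = 29·1172547 + 28
31: 34003891 = 31·1096899 + 22
37: 34003891 = 37·919024 + 3
41: 34003891 = 41·829363 + 8
43: 34003891 = 43·790788 + 7
47: 34003891 = 47·723487 + 2
53: 34003891 = 53·641582 + 45
59: 34003891 = 59·576337 + 8
61: 34003891 = 61·557440 + 51
67: 34003891 = 67·507520 + 51
71: 34003891 = 71·478928 + 3
73: 34003891 = 73·465806 + 53
79: 34003891 = 79·430429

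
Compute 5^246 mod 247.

5^1 ≡ 5 (mod 247)
5^2 ≡ 5^2 = 25 ≡ 25 (mod 247)
5^4 ≡ 25^2 = 625 ≡ 131 (mod 247)
5^8 ≡ 131^2 = 17161 ≡ 118 (mod 247)
5^16 ≡ 118^2 = 13924 ≡ 92 (mod 247)
5^32 ≡ 92^2 = 8464 ≡ 66 (mod 247)
5^64 ≡ 66^2 = 4356 ≡ 157 (mod 247)
5^128 ≡ 157^2 = 24649 ≡ 196 (mod 247)
246 = 128 + 64 + 32 + 16 + 4 + 2 in binary powers of 2.
So 5^246 ≡ 196 · 157 · 66 · 92 · 131 · 25 ≡ 220 (mod 247).
Since 220 ≠ 1, base 5 is a Fermat witness: 247 is composite.

220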